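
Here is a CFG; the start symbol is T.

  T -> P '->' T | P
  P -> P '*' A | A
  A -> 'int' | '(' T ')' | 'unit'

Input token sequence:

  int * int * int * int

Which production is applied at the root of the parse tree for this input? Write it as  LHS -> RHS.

[T [P [P [P [P [A int]] * [A int]] * [A int]] * [A int]]]

T -> P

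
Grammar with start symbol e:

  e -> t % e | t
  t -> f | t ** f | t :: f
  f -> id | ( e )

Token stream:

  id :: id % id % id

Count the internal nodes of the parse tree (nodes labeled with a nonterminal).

[e [t [t [f id]] :: [f id]] % [e [t [f id]] % [e [t [f id]]]]]

11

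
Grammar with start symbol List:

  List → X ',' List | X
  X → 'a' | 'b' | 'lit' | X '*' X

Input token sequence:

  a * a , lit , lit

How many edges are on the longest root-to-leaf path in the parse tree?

4

[List [X [X a] * [X a]] , [List [X lit] , [List [X lit]]]]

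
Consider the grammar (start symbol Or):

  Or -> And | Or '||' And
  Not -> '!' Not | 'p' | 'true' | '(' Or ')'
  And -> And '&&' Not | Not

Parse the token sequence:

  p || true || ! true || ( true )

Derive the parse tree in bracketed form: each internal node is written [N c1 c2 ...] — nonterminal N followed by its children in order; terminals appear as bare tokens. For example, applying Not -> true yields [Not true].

[Or [Or [Or [Or [And [Not p]]] || [And [Not true]]] || [And [Not ! [Not true]]]] || [And [Not ( [Or [And [Not true]]] )]]]

Or
Or || And
Or || And || And
Or || And || And || And
And || And || And || And
Not || And || And || And
p || And || And || And
p || Not || And || And
p || true || And || And
p || true || Not || And
p || true || ! Not || And
p || true || ! true || And
p || true || ! true || Not
p || true || ! true || ( Or )
p || true || ! true || ( And )
p || true || ! true || ( Not )
p || true || ! true || ( true )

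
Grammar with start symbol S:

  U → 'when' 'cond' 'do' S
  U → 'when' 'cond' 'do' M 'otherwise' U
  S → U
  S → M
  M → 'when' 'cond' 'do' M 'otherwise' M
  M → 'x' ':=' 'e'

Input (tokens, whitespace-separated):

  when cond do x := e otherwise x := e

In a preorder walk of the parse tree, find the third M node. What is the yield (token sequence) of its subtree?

[S [M when cond do [M x := e] otherwise [M x := e]]]

x := e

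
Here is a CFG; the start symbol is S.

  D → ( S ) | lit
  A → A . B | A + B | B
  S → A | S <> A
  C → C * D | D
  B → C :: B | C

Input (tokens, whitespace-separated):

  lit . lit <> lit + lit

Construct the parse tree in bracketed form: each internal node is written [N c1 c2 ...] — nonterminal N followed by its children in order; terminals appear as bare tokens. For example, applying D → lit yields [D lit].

[S [S [A [A [B [C [D lit]]]] . [B [C [D lit]]]]] <> [A [A [B [C [D lit]]]] + [B [C [D lit]]]]]

S
S <> A
A <> A
A . B <> A
B . B <> A
C . B <> A
D . B <> A
lit . B <> A
lit . C <> A
lit . D <> A
lit . lit <> A
lit . lit <> A + B
lit . lit <> B + B
lit . lit <> C + B
lit . lit <> D + B
lit . lit <> lit + B
lit . lit <> lit + C
lit . lit <> lit + D
lit . lit <> lit + lit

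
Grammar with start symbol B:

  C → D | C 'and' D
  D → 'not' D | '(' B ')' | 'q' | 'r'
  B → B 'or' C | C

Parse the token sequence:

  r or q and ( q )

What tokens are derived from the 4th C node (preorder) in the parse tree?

[B [B [C [D r]]] or [C [C [D q]] and [D ( [B [C [D q]]] )]]]

q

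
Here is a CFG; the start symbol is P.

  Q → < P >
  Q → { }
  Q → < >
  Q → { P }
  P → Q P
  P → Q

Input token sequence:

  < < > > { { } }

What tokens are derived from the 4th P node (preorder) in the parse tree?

{ }

[P [Q < [P [Q < >]] >] [P [Q { [P [Q { }]] }]]]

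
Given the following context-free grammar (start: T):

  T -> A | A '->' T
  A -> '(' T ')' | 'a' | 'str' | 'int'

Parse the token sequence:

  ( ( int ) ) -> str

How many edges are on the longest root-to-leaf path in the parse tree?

[T [A ( [T [A ( [T [A int]] )]] )] -> [T [A str]]]

6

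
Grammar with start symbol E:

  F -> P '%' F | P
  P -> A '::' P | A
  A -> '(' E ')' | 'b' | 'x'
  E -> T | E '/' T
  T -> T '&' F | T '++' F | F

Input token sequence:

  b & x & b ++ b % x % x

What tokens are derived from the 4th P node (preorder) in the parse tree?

b

[E [T [T [T [T [F [P [A b]]]] & [F [P [A x]]]] & [F [P [A b]]]] ++ [F [P [A b]] % [F [P [A x]] % [F [P [A x]]]]]]]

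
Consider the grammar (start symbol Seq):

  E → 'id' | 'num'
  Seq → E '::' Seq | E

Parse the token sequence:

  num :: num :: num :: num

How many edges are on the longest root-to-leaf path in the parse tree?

[Seq [E num] :: [Seq [E num] :: [Seq [E num] :: [Seq [E num]]]]]

5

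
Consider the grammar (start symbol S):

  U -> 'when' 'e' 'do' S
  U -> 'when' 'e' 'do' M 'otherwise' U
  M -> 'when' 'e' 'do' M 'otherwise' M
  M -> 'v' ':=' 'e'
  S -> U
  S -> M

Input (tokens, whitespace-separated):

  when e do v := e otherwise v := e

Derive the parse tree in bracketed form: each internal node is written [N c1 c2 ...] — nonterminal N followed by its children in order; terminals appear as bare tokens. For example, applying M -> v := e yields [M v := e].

S
M
when e do M otherwise M
when e do v := e otherwise M
when e do v := e otherwise v := e

[S [M when e do [M v := e] otherwise [M v := e]]]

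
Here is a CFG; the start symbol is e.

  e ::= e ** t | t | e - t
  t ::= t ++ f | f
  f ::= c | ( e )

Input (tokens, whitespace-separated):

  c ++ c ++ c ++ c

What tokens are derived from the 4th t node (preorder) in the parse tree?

c

[e [t [t [t [t [f c]] ++ [f c]] ++ [f c]] ++ [f c]]]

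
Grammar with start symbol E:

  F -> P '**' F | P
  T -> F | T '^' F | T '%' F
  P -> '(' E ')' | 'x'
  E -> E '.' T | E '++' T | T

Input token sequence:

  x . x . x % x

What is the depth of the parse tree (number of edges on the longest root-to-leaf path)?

6

[E [E [E [T [F [P x]]]] . [T [F [P x]]]] . [T [T [F [P x]]] % [F [P x]]]]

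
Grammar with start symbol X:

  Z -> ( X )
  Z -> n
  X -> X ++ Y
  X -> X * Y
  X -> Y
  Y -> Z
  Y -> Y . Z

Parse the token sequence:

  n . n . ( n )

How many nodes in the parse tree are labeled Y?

[X [Y [Y [Y [Z n]] . [Z n]] . [Z ( [X [Y [Z n]]] )]]]

4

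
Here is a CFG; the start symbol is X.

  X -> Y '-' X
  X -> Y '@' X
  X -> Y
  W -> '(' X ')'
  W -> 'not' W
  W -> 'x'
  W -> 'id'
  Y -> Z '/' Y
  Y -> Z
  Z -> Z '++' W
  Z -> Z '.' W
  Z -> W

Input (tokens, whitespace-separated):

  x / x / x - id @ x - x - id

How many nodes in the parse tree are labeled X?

5

[X [Y [Z [W x]] / [Y [Z [W x]] / [Y [Z [W x]]]]] - [X [Y [Z [W id]]] @ [X [Y [Z [W x]]] - [X [Y [Z [W x]]] - [X [Y [Z [W id]]]]]]]]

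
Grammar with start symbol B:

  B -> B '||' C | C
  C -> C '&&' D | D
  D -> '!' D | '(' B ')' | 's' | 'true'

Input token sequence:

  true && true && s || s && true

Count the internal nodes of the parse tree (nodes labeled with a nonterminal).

12

[B [B [C [C [C [D true]] && [D true]] && [D s]]] || [C [C [D s]] && [D true]]]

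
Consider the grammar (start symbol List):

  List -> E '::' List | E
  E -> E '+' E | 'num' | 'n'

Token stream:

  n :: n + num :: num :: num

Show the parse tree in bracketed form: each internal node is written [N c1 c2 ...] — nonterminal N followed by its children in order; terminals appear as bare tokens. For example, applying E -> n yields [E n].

List
E :: List
n :: List
n :: E :: List
n :: E + E :: List
n :: n + E :: List
n :: n + num :: List
n :: n + num :: E :: List
n :: n + num :: num :: List
n :: n + num :: num :: E
n :: n + num :: num :: num

[List [E n] :: [List [E [E n] + [E num]] :: [List [E num] :: [List [E num]]]]]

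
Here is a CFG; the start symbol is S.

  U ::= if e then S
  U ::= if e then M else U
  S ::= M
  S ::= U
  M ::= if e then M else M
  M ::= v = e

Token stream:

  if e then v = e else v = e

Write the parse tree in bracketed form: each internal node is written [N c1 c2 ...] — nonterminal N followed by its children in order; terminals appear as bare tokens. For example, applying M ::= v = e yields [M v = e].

[S [M if e then [M v = e] else [M v = e]]]

S
M
if e then M else M
if e then v = e else M
if e then v = e else v = e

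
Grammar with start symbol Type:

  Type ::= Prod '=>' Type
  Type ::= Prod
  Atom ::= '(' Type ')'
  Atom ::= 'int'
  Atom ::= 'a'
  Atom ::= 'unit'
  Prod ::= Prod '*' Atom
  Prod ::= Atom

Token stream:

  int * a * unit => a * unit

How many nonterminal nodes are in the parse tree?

12

[Type [Prod [Prod [Prod [Atom int]] * [Atom a]] * [Atom unit]] => [Type [Prod [Prod [Atom a]] * [Atom unit]]]]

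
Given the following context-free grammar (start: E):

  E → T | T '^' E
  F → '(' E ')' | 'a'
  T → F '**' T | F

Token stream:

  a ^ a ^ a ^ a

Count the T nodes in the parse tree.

4

[E [T [F a]] ^ [E [T [F a]] ^ [E [T [F a]] ^ [E [T [F a]]]]]]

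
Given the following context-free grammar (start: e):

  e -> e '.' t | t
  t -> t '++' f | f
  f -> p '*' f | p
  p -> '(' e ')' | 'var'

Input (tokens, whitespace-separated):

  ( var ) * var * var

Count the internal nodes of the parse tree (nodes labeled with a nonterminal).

[e [t [f [p ( [e [t [f [p var]]]] )] * [f [p var] * [f [p var]]]]]]

12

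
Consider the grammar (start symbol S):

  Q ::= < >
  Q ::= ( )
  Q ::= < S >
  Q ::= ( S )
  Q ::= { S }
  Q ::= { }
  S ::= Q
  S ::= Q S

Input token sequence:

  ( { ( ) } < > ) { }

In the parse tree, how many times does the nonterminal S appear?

5

[S [Q ( [S [Q { [S [Q ( )]] }] [S [Q < >]]] )] [S [Q { }]]]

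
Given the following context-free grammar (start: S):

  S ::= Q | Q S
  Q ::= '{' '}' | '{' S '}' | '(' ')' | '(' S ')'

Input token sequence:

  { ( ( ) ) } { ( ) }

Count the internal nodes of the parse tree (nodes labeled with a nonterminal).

10

[S [Q { [S [Q ( [S [Q ( )]] )]] }] [S [Q { [S [Q ( )]] }]]]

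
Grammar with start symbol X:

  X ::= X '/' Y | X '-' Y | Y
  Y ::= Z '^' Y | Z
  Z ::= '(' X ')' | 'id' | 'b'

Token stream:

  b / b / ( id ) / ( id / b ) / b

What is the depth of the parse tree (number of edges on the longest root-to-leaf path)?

[X [X [X [X [X [Y [Z b]]] / [Y [Z b]]] / [Y [Z ( [X [Y [Z id]]] )]]] / [Y [Z ( [X [X [Y [Z id]]] / [Y [Z b]]] )]]] / [Y [Z b]]]

8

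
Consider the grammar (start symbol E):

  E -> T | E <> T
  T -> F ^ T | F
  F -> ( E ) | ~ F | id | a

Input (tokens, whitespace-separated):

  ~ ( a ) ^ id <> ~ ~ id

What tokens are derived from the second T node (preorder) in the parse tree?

[E [E [T [F ~ [F ( [E [T [F a]]] )]] ^ [T [F id]]]] <> [T [F ~ [F ~ [F id]]]]]

a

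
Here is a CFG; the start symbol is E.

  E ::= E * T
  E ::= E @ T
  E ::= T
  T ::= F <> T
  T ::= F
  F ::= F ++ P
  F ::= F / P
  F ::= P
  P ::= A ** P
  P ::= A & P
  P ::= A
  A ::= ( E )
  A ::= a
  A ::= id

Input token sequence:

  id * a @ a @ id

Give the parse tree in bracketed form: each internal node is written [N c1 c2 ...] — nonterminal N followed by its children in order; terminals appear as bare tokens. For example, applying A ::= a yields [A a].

[E [E [E [E [T [F [P [A id]]]]] * [T [F [P [A a]]]]] @ [T [F [P [A a]]]]] @ [T [F [P [A id]]]]]

E
E @ T
E @ T @ T
E * T @ T @ T
T * T @ T @ T
F * T @ T @ T
P * T @ T @ T
A * T @ T @ T
id * T @ T @ T
id * F @ T @ T
id * P @ T @ T
id * A @ T @ T
id * a @ T @ T
id * a @ F @ T
id * a @ P @ T
id * a @ A @ T
id * a @ a @ T
id * a @ a @ F
id * a @ a @ P
id * a @ a @ A
id * a @ a @ id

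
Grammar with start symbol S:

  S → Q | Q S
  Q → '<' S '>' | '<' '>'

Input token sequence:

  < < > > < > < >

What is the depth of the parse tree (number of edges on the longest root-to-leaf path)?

[S [Q < [S [Q < >]] >] [S [Q < >] [S [Q < >]]]]

4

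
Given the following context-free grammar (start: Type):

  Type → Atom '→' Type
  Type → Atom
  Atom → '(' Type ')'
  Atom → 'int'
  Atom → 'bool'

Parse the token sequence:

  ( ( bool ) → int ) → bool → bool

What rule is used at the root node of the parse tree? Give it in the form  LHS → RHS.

Type → Atom '→' Type

[Type [Atom ( [Type [Atom ( [Type [Atom bool]] )] → [Type [Atom int]]] )] → [Type [Atom bool] → [Type [Atom bool]]]]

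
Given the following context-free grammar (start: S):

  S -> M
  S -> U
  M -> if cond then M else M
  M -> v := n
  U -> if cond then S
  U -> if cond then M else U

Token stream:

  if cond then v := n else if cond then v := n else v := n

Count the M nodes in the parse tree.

[S [M if cond then [M v := n] else [M if cond then [M v := n] else [M v := n]]]]

5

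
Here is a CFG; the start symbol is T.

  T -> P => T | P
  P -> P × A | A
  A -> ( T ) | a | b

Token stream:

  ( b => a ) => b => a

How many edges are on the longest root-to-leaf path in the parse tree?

7

[T [P [A ( [T [P [A b]] => [T [P [A a]]]] )]] => [T [P [A b]] => [T [P [A a]]]]]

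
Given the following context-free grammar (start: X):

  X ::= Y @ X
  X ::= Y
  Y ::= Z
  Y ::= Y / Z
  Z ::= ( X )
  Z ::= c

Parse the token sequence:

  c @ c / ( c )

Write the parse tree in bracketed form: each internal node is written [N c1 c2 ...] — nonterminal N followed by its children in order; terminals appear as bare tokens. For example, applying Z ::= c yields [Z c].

X
Y @ X
Z @ X
c @ X
c @ Y
c @ Y / Z
c @ Z / Z
c @ c / Z
c @ c / ( X )
c @ c / ( Y )
c @ c / ( Z )
c @ c / ( c )

[X [Y [Z c]] @ [X [Y [Y [Z c]] / [Z ( [X [Y [Z c]]] )]]]]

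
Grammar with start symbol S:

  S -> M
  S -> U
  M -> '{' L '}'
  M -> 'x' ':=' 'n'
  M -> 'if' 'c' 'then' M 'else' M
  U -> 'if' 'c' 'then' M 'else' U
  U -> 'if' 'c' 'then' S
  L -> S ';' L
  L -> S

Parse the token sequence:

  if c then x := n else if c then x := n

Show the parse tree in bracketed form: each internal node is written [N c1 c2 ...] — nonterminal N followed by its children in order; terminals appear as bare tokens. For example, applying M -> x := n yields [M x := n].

S
U
if c then M else U
if c then x := n else U
if c then x := n else if c then S
if c then x := n else if c then M
if c then x := n else if c then x := n

[S [U if c then [M x := n] else [U if c then [S [M x := n]]]]]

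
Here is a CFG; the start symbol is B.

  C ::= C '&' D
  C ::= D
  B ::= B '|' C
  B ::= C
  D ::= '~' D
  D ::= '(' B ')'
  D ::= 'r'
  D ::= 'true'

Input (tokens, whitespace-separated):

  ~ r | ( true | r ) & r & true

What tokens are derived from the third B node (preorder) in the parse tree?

true | r

[B [B [C [D ~ [D r]]]] | [C [C [C [D ( [B [B [C [D true]]] | [C [D r]]] )]] & [D r]] & [D true]]]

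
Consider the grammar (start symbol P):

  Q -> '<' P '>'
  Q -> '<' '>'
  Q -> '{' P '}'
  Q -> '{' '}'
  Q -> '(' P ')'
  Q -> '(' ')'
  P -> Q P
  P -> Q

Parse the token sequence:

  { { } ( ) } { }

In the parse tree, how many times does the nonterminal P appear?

[P [Q { [P [Q { }] [P [Q ( )]]] }] [P [Q { }]]]

4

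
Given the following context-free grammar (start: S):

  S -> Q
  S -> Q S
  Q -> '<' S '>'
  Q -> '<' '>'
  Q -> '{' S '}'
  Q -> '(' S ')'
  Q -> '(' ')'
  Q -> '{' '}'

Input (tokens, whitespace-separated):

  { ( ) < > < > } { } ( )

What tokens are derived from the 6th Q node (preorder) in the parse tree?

[S [Q { [S [Q ( )] [S [Q < >] [S [Q < >]]]] }] [S [Q { }] [S [Q ( )]]]]

( )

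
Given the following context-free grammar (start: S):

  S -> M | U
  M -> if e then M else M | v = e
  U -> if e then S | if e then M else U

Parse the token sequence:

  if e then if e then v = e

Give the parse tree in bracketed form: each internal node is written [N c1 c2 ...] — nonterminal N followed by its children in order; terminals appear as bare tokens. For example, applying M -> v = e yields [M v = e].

S
U
if e then S
if e then U
if e then if e then S
if e then if e then M
if e then if e then v = e

[S [U if e then [S [U if e then [S [M v = e]]]]]]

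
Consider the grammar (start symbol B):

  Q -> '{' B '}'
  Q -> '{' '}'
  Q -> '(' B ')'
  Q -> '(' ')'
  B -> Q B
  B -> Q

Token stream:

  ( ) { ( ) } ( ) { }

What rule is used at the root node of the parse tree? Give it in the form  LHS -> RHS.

[B [Q ( )] [B [Q { [B [Q ( )]] }] [B [Q ( )] [B [Q { }]]]]]

B -> Q B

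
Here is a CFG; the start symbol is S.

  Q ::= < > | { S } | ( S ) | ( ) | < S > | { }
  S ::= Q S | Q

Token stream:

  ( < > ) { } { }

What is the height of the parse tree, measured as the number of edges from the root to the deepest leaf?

4

[S [Q ( [S [Q < >]] )] [S [Q { }] [S [Q { }]]]]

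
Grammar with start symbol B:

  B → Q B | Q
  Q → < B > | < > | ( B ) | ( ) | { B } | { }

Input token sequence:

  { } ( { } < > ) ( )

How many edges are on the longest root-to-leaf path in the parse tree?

6

[B [Q { }] [B [Q ( [B [Q { }] [B [Q < >]]] )] [B [Q ( )]]]]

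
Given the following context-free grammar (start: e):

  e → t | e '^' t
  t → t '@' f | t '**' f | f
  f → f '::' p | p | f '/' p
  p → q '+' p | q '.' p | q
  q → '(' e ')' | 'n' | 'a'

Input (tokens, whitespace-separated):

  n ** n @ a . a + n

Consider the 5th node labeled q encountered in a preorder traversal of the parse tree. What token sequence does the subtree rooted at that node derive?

[e [t [t [t [f [p [q n]]]] ** [f [p [q n]]]] @ [f [p [q a] . [p [q a] + [p [q n]]]]]]]

n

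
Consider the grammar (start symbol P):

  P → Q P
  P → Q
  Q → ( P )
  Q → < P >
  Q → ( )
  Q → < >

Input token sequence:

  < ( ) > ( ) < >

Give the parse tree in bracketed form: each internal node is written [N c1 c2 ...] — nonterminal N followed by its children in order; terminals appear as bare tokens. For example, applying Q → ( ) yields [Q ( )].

P
Q P
< P > P
< Q > P
< ( ) > P
< ( ) > Q P
< ( ) > ( ) P
< ( ) > ( ) Q
< ( ) > ( ) < >

[P [Q < [P [Q ( )]] >] [P [Q ( )] [P [Q < >]]]]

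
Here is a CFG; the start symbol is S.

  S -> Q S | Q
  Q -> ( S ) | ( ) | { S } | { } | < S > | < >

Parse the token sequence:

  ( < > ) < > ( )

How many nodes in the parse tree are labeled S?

4

[S [Q ( [S [Q < >]] )] [S [Q < >] [S [Q ( )]]]]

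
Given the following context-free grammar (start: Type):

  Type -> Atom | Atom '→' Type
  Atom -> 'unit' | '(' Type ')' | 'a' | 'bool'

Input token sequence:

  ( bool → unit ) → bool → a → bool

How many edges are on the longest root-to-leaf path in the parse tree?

[Type [Atom ( [Type [Atom bool] → [Type [Atom unit]]] )] → [Type [Atom bool] → [Type [Atom a] → [Type [Atom bool]]]]]

5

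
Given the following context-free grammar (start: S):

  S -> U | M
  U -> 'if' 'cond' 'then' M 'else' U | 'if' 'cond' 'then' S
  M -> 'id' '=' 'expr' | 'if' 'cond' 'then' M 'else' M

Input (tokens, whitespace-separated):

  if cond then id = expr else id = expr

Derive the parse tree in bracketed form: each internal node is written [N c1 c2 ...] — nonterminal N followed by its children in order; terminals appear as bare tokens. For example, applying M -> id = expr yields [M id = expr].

[S [M if cond then [M id = expr] else [M id = expr]]]

S
M
if cond then M else M
if cond then id = expr else M
if cond then id = expr else id = expr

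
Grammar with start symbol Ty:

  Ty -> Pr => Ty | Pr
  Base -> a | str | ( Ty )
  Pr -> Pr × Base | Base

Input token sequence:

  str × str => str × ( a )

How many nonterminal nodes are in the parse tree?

[Ty [Pr [Pr [Base str]] × [Base str]] => [Ty [Pr [Pr [Base str]] × [Base ( [Ty [Pr [Base a]]] )]]]]

13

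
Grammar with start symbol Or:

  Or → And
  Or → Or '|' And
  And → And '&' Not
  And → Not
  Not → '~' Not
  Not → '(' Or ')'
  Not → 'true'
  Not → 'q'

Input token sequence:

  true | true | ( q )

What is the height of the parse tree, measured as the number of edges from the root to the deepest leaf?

[Or [Or [Or [And [Not true]]] | [And [Not true]]] | [And [Not ( [Or [And [Not q]]] )]]]

6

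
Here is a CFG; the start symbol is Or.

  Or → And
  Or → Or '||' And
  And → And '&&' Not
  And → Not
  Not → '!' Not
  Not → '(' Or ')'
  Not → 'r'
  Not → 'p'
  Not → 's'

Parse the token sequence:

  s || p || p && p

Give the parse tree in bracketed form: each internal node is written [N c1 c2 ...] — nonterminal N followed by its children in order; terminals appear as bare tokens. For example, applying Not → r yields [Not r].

Or
Or || And
Or || And || And
And || And || And
Not || And || And
s || And || And
s || Not || And
s || p || And
s || p || And && Not
s || p || Not && Not
s || p || p && Not
s || p || p && p

[Or [Or [Or [And [Not s]]] || [And [Not p]]] || [And [And [Not p]] && [Not p]]]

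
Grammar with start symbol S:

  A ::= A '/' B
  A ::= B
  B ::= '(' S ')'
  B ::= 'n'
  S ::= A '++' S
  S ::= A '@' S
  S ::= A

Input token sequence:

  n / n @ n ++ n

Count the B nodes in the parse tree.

4

[S [A [A [B n]] / [B n]] @ [S [A [B n]] ++ [S [A [B n]]]]]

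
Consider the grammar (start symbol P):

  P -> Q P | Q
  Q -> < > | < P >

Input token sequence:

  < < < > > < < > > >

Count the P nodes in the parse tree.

5

[P [Q < [P [Q < [P [Q < >]] >] [P [Q < [P [Q < >]] >]]] >]]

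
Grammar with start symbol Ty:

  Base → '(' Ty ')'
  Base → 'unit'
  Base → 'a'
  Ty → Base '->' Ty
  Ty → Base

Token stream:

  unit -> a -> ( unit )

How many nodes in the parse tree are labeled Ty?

4

[Ty [Base unit] -> [Ty [Base a] -> [Ty [Base ( [Ty [Base unit]] )]]]]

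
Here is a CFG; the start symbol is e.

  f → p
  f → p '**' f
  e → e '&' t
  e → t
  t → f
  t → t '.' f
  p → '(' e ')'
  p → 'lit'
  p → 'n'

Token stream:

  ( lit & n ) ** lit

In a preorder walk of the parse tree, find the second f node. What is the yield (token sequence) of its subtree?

[e [t [f [p ( [e [e [t [f [p lit]]]] & [t [f [p n]]]] )] ** [f [p lit]]]]]

lit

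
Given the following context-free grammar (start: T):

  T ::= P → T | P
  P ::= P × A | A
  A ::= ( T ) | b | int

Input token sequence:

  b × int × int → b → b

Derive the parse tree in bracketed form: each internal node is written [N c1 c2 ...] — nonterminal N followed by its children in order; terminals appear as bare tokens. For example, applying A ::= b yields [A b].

[T [P [P [P [A b]] × [A int]] × [A int]] → [T [P [A b]] → [T [P [A b]]]]]

T
P → T
P × A → T
P × A × A → T
A × A × A → T
b × A × A → T
b × int × A → T
b × int × int → T
b × int × int → P → T
b × int × int → A → T
b × int × int → b → T
b × int × int → b → P
b × int × int → b → A
b × int × int → b → b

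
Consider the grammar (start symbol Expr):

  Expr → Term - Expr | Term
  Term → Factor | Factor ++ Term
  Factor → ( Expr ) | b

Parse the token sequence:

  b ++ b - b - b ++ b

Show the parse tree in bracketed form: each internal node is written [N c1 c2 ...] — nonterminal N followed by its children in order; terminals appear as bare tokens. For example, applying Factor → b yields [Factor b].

[Expr [Term [Factor b] ++ [Term [Factor b]]] - [Expr [Term [Factor b]] - [Expr [Term [Factor b] ++ [Term [Factor b]]]]]]

Expr
Term - Expr
Factor ++ Term - Expr
b ++ Term - Expr
b ++ Factor - Expr
b ++ b - Expr
b ++ b - Term - Expr
b ++ b - Factor - Expr
b ++ b - b - Expr
b ++ b - b - Term
b ++ b - b - Factor ++ Term
b ++ b - b - b ++ Term
b ++ b - b - b ++ Factor
b ++ b - b - b ++ b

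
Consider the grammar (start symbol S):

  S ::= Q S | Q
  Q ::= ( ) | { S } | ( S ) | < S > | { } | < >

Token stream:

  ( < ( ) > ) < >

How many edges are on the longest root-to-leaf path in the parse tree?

[S [Q ( [S [Q < [S [Q ( )]] >]] )] [S [Q < >]]]

6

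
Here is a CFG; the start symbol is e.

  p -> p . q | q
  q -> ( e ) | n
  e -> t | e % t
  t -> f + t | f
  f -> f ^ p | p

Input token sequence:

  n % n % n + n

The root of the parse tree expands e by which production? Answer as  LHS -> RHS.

[e [e [e [t [f [p [q n]]]]] % [t [f [p [q n]]]]] % [t [f [p [q n]]] + [t [f [p [q n]]]]]]

e -> e % t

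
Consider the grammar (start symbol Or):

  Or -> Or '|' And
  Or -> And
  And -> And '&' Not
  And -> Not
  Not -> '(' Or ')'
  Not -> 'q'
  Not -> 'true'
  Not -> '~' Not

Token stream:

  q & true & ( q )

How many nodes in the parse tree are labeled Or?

[Or [And [And [And [Not q]] & [Not true]] & [Not ( [Or [And [Not q]]] )]]]

2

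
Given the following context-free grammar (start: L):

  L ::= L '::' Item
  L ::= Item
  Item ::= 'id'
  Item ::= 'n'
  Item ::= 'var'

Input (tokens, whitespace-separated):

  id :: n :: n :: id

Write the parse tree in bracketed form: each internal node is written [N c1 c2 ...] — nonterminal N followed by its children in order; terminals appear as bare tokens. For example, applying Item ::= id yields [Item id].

L
L :: Item
L :: Item :: Item
L :: Item :: Item :: Item
Item :: Item :: Item :: Item
id :: Item :: Item :: Item
id :: n :: Item :: Item
id :: n :: n :: Item
id :: n :: n :: id

[L [L [L [L [Item id]] :: [Item n]] :: [Item n]] :: [Item id]]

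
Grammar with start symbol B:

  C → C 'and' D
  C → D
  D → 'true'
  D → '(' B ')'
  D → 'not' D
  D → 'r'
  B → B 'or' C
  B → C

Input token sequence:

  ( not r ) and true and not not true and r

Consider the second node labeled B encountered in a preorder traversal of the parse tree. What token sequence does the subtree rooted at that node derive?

not r

[B [C [C [C [C [D ( [B [C [D not [D r]]]] )]] and [D true]] and [D not [D not [D true]]]] and [D r]]]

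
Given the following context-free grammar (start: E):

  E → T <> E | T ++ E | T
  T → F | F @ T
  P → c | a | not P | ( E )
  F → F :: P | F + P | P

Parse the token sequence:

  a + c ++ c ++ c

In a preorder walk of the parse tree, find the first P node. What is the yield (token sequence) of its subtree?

[E [T [F [F [P a]] + [P c]]] ++ [E [T [F [P c]]] ++ [E [T [F [P c]]]]]]

a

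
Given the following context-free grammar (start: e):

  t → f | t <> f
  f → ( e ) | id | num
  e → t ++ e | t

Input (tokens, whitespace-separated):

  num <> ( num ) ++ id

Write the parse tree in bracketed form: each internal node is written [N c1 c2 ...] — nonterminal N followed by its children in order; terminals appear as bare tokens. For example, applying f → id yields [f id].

[e [t [t [f num]] <> [f ( [e [t [f num]]] )]] ++ [e [t [f id]]]]

e
t ++ e
t <> f ++ e
f <> f ++ e
num <> f ++ e
num <> ( e ) ++ e
num <> ( t ) ++ e
num <> ( f ) ++ e
num <> ( num ) ++ e
num <> ( num ) ++ t
num <> ( num ) ++ f
num <> ( num ) ++ id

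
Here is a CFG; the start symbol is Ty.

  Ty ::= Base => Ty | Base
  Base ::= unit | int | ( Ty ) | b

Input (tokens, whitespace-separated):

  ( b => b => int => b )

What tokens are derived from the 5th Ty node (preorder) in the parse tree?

b

[Ty [Base ( [Ty [Base b] => [Ty [Base b] => [Ty [Base int] => [Ty [Base b]]]]] )]]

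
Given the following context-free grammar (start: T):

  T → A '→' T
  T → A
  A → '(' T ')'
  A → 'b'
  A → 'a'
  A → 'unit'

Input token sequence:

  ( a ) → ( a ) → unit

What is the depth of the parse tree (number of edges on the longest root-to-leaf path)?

5

[T [A ( [T [A a]] )] → [T [A ( [T [A a]] )] → [T [A unit]]]]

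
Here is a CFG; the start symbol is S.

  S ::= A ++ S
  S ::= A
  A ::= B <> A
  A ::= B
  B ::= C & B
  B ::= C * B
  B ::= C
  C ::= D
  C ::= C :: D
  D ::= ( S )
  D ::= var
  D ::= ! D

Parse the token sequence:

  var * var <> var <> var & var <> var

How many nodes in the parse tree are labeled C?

6

[S [A [B [C [D var]] * [B [C [D var]]]] <> [A [B [C [D var]]] <> [A [B [C [D var]] & [B [C [D var]]]] <> [A [B [C [D var]]]]]]]]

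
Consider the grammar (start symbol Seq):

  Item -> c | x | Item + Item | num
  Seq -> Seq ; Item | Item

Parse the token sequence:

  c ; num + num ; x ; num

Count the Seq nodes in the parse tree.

[Seq [Seq [Seq [Seq [Item c]] ; [Item [Item num] + [Item num]]] ; [Item x]] ; [Item num]]

4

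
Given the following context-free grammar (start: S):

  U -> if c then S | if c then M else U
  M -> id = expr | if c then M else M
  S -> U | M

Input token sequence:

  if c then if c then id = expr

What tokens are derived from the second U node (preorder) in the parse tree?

[S [U if c then [S [U if c then [S [M id = expr]]]]]]

if c then id = expr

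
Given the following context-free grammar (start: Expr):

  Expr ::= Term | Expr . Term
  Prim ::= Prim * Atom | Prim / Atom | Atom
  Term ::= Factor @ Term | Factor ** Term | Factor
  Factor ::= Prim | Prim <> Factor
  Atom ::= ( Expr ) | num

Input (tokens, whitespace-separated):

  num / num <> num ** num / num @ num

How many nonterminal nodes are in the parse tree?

[Expr [Term [Factor [Prim [Prim [Atom num]] / [Atom num]] <> [Factor [Prim [Atom num]]]] ** [Term [Factor [Prim [Prim [Atom num]] / [Atom num]]] @ [Term [Factor [Prim [Atom num]]]]]]]

20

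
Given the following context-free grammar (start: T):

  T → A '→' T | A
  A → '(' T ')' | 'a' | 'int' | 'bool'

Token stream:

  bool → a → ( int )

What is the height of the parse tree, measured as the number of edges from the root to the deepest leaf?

[T [A bool] → [T [A a] → [T [A ( [T [A int]] )]]]]

6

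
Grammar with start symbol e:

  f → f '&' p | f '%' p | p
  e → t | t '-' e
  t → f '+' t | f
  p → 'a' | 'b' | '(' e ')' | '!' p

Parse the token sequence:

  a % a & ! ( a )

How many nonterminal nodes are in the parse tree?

13

[e [t [f [f [f [p a]] % [p a]] & [p ! [p ( [e [t [f [p a]]]] )]]]]]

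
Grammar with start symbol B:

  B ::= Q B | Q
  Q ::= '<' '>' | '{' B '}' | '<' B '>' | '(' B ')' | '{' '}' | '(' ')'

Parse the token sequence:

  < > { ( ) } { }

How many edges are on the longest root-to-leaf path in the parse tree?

[B [Q < >] [B [Q { [B [Q ( )]] }] [B [Q { }]]]]

5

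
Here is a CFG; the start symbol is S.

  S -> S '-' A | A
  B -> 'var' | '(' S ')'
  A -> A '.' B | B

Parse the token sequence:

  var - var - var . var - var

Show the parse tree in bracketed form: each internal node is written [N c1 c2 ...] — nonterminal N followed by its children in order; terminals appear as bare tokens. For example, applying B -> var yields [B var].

S
S - A
S - A - A
S - A - A - A
A - A - A - A
B - A - A - A
var - A - A - A
var - B - A - A
var - var - A - A
var - var - A . B - A
var - var - B . B - A
var - var - var . B - A
var - var - var . var - A
var - var - var . var - B
var - var - var . var - var

[S [S [S [S [A [B var]]] - [A [B var]]] - [A [A [B var]] . [B var]]] - [A [B var]]]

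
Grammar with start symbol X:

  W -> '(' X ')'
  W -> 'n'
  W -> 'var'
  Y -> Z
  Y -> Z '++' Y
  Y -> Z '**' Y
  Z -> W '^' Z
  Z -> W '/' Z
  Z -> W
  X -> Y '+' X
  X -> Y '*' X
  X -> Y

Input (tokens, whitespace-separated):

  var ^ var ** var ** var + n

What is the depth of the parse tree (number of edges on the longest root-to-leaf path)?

6

[X [Y [Z [W var] ^ [Z [W var]]] ** [Y [Z [W var]] ** [Y [Z [W var]]]]] + [X [Y [Z [W n]]]]]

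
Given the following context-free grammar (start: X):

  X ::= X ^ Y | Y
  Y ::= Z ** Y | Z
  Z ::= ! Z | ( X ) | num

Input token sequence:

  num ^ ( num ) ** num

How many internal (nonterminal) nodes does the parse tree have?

[X [X [Y [Z num]]] ^ [Y [Z ( [X [Y [Z num]]] )] ** [Y [Z num]]]]

11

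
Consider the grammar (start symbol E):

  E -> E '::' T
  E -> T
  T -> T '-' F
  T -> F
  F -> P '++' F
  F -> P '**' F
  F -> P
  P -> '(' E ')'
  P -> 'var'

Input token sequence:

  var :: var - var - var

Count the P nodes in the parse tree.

[E [E [T [F [P var]]]] :: [T [T [T [F [P var]]] - [F [P var]]] - [F [P var]]]]

4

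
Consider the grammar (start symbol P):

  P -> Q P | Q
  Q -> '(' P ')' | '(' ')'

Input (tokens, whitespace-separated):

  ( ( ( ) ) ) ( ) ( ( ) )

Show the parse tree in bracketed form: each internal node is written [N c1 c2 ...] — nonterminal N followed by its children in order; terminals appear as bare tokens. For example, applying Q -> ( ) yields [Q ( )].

[P [Q ( [P [Q ( [P [Q ( )]] )]] )] [P [Q ( )] [P [Q ( [P [Q ( )]] )]]]]

P
Q P
( P ) P
( Q ) P
( ( P ) ) P
( ( Q ) ) P
( ( ( ) ) ) P
( ( ( ) ) ) Q P
( ( ( ) ) ) ( ) P
( ( ( ) ) ) ( ) Q
( ( ( ) ) ) ( ) ( P )
( ( ( ) ) ) ( ) ( Q )
( ( ( ) ) ) ( ) ( ( ) )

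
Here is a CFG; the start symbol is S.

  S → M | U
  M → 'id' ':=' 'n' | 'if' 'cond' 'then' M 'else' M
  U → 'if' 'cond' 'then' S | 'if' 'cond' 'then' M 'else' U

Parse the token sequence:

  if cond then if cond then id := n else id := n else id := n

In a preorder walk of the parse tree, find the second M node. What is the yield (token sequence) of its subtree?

if cond then id := n else id := n

[S [M if cond then [M if cond then [M id := n] else [M id := n]] else [M id := n]]]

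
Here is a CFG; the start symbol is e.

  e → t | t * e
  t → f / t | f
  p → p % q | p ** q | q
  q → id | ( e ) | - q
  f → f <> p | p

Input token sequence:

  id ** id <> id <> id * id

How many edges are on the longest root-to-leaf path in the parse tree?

8

[e [t [f [f [f [p [p [q id]] ** [q id]]] <> [p [q id]]] <> [p [q id]]]] * [e [t [f [p [q id]]]]]]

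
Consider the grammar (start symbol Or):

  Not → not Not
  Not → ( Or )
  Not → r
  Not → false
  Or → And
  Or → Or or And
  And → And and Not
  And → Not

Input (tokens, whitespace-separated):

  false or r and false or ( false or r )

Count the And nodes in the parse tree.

[Or [Or [Or [And [Not false]]] or [And [And [Not r]] and [Not false]]] or [And [Not ( [Or [Or [And [Not false]]] or [And [Not r]]] )]]]

6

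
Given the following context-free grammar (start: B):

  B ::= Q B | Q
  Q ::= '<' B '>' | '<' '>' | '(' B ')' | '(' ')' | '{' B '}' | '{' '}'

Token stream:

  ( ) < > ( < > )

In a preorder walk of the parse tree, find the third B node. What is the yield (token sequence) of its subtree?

( < > )

[B [Q ( )] [B [Q < >] [B [Q ( [B [Q < >]] )]]]]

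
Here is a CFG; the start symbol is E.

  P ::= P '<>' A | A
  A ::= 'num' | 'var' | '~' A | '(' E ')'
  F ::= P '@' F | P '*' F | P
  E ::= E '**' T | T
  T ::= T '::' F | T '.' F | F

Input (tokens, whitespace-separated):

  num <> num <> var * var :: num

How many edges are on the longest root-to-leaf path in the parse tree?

8

[E [T [T [F [P [P [P [A num]] <> [A num]] <> [A var]] * [F [P [A var]]]]] :: [F [P [A num]]]]]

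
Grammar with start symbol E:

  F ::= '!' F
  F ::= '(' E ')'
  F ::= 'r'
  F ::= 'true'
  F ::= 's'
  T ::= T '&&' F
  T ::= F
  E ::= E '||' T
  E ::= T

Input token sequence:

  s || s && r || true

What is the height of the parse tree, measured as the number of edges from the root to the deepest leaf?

5

[E [E [E [T [F s]]] || [T [T [F s]] && [F r]]] || [T [F true]]]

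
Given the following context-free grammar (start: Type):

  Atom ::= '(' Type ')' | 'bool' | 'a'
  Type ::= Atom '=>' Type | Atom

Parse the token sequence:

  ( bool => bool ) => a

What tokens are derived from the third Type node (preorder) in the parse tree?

bool

[Type [Atom ( [Type [Atom bool] => [Type [Atom bool]]] )] => [Type [Atom a]]]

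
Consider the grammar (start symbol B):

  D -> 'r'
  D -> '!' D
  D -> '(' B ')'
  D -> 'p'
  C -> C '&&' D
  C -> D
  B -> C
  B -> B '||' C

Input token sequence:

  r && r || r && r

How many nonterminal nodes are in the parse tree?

10

[B [B [C [C [D r]] && [D r]]] || [C [C [D r]] && [D r]]]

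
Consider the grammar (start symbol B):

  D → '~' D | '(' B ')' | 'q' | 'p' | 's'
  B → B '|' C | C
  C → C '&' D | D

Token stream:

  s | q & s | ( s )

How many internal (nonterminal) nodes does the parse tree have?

[B [B [B [C [D s]]] | [C [C [D q]] & [D s]]] | [C [D ( [B [C [D s]]] )]]]

14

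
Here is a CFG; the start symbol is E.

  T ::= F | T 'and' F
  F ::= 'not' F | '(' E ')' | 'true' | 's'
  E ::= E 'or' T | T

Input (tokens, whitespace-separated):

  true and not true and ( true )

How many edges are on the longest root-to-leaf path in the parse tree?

6

[E [T [T [T [F true]] and [F not [F true]]] and [F ( [E [T [F true]]] )]]]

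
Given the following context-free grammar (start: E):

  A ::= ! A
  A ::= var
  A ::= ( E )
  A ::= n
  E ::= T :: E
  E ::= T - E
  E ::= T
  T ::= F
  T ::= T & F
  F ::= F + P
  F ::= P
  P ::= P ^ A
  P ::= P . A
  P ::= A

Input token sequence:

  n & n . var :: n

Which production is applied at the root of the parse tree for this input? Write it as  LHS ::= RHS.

E ::= T :: E

[E [T [T [F [P [A n]]]] & [F [P [P [A n]] . [A var]]]] :: [E [T [F [P [A n]]]]]]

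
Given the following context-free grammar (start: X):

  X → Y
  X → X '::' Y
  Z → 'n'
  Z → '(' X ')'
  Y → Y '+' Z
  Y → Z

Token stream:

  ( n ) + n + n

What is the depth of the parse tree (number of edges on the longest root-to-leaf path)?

8

[X [Y [Y [Y [Z ( [X [Y [Z n]]] )]] + [Z n]] + [Z n]]]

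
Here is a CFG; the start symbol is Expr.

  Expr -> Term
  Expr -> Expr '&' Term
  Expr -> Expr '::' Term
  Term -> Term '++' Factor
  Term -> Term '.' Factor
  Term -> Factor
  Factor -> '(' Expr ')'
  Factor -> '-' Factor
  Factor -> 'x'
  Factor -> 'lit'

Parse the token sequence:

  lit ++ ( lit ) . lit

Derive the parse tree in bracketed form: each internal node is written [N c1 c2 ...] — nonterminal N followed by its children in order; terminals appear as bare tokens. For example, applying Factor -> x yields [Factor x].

Expr
Term
Term . Factor
Term ++ Factor . Factor
Factor ++ Factor . Factor
lit ++ Factor . Factor
lit ++ ( Expr ) . Factor
lit ++ ( Term ) . Factor
lit ++ ( Factor ) . Factor
lit ++ ( lit ) . Factor
lit ++ ( lit ) . lit

[Expr [Term [Term [Term [Factor lit]] ++ [Factor ( [Expr [Term [Factor lit]]] )]] . [Factor lit]]]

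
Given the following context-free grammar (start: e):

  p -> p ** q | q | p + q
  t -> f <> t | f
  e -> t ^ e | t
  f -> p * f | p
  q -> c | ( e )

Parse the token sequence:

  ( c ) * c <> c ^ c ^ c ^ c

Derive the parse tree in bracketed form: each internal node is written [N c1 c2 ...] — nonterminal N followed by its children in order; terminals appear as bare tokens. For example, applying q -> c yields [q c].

[e [t [f [p [q ( [e [t [f [p [q c]]]]] )]] * [f [p [q c]]]] <> [t [f [p [q c]]]]] ^ [e [t [f [p [q c]]]] ^ [e [t [f [p [q c]]]] ^ [e [t [f [p [q c]]]]]]]]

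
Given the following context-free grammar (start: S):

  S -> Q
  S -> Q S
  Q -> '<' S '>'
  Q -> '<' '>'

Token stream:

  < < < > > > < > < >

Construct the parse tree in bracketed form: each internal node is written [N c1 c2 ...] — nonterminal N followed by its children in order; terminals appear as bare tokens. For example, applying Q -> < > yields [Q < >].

S
Q S
< S > S
< Q > S
< < S > > S
< < Q > > S
< < < > > > S
< < < > > > Q S
< < < > > > < > S
< < < > > > < > Q
< < < > > > < > < >

[S [Q < [S [Q < [S [Q < >]] >]] >] [S [Q < >] [S [Q < >]]]]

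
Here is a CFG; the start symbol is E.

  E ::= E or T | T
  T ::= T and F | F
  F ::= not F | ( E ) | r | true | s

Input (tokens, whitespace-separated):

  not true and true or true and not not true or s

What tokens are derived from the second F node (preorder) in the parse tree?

[E [E [E [T [T [F not [F true]]] and [F true]]] or [T [T [F true]] and [F not [F not [F true]]]]] or [T [F s]]]

true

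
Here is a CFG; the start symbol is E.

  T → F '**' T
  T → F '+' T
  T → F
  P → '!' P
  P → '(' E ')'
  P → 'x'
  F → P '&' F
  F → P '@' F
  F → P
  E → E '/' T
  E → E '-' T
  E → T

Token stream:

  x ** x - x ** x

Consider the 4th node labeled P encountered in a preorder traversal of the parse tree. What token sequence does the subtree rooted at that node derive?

x

[E [E [T [F [P x]] ** [T [F [P x]]]]] - [T [F [P x]] ** [T [F [P x]]]]]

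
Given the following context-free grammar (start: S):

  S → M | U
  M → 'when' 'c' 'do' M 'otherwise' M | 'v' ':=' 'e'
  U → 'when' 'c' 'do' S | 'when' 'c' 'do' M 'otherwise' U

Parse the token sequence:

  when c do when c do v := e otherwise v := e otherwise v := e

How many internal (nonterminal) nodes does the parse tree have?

[S [M when c do [M when c do [M v := e] otherwise [M v := e]] otherwise [M v := e]]]

6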